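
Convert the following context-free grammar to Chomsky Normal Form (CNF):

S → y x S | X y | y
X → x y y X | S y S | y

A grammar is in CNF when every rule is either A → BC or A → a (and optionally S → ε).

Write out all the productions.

TY → y; TX → x; S → y; X → y; S → TY X0; X0 → TX S; S → X TY; X → TX X1; X1 → TY X2; X2 → TY X; X → S X3; X3 → TY S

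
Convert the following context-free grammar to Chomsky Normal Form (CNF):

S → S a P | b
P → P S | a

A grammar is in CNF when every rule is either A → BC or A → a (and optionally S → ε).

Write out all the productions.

TA → a; S → b; P → a; S → S X0; X0 → TA P; P → P S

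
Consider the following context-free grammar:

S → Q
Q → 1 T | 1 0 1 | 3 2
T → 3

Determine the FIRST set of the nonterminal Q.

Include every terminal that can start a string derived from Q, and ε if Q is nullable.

We compute FIRST(Q) using the standard algorithm.
FIRST(Q) = {1, 3}
FIRST(S) = {1, 3}
FIRST(T) = {3}
Therefore, FIRST(Q) = {1, 3}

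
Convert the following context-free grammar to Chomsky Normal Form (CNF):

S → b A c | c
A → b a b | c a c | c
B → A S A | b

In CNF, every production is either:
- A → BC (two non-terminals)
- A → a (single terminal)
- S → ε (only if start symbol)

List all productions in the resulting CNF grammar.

TB → b; TC → c; S → c; TA → a; A → c; B → b; S → TB X0; X0 → A TC; A → TB X1; X1 → TA TB; A → TC X2; X2 → TA TC; B → A X3; X3 → S A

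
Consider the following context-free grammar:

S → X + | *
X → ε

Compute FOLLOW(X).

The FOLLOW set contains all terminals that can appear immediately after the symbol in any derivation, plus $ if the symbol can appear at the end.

We compute FOLLOW(X) using the standard algorithm.
FOLLOW(S) starts with {$}.
FIRST(S) = {*, +}
FIRST(X) = {ε}
FOLLOW(S) = {$}
FOLLOW(X) = {+}
Therefore, FOLLOW(X) = {+}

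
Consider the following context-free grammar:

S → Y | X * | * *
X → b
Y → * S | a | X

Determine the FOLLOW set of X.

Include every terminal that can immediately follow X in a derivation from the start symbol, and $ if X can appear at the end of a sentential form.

We compute FOLLOW(X) using the standard algorithm.
FOLLOW(S) starts with {$}.
FIRST(S) = {*, a, b}
FIRST(X) = {b}
FIRST(Y) = {*, a, b}
FOLLOW(S) = {$}
FOLLOW(X) = {$, *}
FOLLOW(Y) = {$}
Therefore, FOLLOW(X) = {$, *}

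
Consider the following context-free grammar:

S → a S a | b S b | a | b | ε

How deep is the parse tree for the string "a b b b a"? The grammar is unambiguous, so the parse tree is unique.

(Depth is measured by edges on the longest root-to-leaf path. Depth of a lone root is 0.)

3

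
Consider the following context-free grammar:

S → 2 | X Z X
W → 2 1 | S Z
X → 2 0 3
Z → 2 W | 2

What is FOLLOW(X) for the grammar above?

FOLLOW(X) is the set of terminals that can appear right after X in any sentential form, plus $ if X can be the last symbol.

We compute FOLLOW(X) using the standard algorithm.
FOLLOW(S) starts with {$}.
FIRST(S) = {2}
FIRST(W) = {2}
FIRST(X) = {2}
FIRST(Z) = {2}
FOLLOW(S) = {$, 2}
FOLLOW(W) = {2}
FOLLOW(X) = {$, 2}
FOLLOW(Z) = {2}
Therefore, FOLLOW(X) = {$, 2}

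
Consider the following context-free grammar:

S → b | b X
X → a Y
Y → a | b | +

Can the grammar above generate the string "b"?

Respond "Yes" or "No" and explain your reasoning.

Yes - a valid derivation exists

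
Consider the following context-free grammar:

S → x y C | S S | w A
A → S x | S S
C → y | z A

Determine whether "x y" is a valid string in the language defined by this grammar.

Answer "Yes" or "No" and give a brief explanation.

No - no valid derivation exists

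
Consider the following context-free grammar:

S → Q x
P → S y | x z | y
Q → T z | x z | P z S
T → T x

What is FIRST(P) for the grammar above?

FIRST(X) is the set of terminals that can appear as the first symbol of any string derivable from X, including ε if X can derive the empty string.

We compute FIRST(P) using the standard algorithm.
FIRST(P) = {x, y}
FIRST(Q) = {x, y}
FIRST(S) = {x, y}
FIRST(T) = {}
Therefore, FIRST(P) = {x, y}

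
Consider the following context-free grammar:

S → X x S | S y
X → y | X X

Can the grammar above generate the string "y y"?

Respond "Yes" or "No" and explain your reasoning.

No - no valid derivation exists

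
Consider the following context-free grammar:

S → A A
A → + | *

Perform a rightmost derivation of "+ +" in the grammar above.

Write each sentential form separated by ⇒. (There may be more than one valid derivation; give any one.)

S ⇒ A A ⇒ A + ⇒ + +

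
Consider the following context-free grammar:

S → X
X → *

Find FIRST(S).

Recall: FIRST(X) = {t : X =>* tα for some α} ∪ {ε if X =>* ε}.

We compute FIRST(S) using the standard algorithm.
FIRST(S) = {*}
FIRST(X) = {*}
Therefore, FIRST(S) = {*}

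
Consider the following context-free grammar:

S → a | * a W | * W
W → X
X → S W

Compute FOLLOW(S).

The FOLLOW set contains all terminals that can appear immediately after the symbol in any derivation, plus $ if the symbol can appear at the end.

We compute FOLLOW(S) using the standard algorithm.
FOLLOW(S) starts with {$}.
FIRST(S) = {*, a}
FIRST(W) = {*, a}
FIRST(X) = {*, a}
FOLLOW(S) = {$, *, a}
FOLLOW(W) = {$, *, a}
FOLLOW(X) = {$, *, a}
Therefore, FOLLOW(S) = {$, *, a}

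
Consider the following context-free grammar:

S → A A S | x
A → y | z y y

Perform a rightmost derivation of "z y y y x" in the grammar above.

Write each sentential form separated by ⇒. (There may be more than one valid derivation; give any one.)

S ⇒ A A S ⇒ A A x ⇒ A y x ⇒ z y y y x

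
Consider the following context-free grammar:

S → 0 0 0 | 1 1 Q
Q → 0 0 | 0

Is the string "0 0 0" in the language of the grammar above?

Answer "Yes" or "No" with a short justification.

Yes - a valid derivation exists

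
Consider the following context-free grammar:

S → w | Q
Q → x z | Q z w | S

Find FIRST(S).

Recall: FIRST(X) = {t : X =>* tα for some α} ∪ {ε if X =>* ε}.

We compute FIRST(S) using the standard algorithm.
FIRST(Q) = {w, x}
FIRST(S) = {w, x}
Therefore, FIRST(S) = {w, x}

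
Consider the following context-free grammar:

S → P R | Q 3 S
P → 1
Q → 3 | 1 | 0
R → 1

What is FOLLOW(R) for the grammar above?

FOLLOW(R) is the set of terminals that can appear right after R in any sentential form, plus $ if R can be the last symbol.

We compute FOLLOW(R) using the standard algorithm.
FOLLOW(S) starts with {$}.
FIRST(P) = {1}
FIRST(Q) = {0, 1, 3}
FIRST(R) = {1}
FIRST(S) = {0, 1, 3}
FOLLOW(P) = {1}
FOLLOW(Q) = {3}
FOLLOW(R) = {$}
FOLLOW(S) = {$}
Therefore, FOLLOW(R) = {$}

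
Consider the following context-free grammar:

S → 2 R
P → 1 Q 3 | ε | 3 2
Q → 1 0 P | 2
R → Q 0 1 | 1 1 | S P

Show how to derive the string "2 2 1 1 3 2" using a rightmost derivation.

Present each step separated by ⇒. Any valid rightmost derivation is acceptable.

S ⇒ 2 R ⇒ 2 S P ⇒ 2 S 3 2 ⇒ 2 2 R 3 2 ⇒ 2 2 1 1 3 2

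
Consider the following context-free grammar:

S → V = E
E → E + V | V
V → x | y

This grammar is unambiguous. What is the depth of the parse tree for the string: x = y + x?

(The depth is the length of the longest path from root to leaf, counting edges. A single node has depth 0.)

4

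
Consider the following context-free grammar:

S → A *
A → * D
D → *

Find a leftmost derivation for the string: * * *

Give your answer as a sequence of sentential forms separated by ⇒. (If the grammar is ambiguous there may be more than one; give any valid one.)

S ⇒ A * ⇒ * D * ⇒ * * *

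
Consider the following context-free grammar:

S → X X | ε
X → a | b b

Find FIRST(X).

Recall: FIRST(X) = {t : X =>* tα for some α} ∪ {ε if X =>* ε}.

We compute FIRST(X) using the standard algorithm.
FIRST(S) = {a, b, ε}
FIRST(X) = {a, b}
Therefore, FIRST(X) = {a, b}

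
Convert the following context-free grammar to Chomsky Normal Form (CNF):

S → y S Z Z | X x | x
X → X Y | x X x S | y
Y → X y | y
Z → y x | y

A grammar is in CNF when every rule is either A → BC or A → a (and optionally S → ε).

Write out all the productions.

TY → y; TX → x; S → x; X → y; Y → y; Z → y; S → TY X0; X0 → S X1; X1 → Z Z; S → X TX; X → X Y; X → TX X2; X2 → X X3; X3 → TX S; Y → X TY; Z → TY TX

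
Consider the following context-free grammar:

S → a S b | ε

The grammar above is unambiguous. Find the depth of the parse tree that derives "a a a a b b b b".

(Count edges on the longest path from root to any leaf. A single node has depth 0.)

5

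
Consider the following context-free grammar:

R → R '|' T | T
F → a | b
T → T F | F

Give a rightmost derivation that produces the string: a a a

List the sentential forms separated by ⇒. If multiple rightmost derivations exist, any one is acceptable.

R ⇒ T ⇒ T F ⇒ T a ⇒ T F a ⇒ T a a ⇒ F a a ⇒ a a a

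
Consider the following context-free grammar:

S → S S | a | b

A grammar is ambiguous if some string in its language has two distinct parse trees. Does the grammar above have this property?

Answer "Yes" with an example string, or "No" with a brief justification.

Yes - the string 'b b b a b' has two distinct parse trees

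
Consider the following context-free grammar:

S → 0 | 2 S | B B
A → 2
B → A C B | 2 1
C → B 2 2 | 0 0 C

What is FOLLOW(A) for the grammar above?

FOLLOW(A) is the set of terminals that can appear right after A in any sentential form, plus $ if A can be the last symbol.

We compute FOLLOW(A) using the standard algorithm.
FOLLOW(S) starts with {$}.
FIRST(A) = {2}
FIRST(B) = {2}
FIRST(C) = {0, 2}
FIRST(S) = {0, 2}
FOLLOW(A) = {0, 2}
FOLLOW(B) = {$, 2}
FOLLOW(C) = {2}
FOLLOW(S) = {$}
Therefore, FOLLOW(A) = {0, 2}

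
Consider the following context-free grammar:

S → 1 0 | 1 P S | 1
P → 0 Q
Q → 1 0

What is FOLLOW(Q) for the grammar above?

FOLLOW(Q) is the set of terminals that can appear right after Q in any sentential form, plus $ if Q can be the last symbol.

We compute FOLLOW(Q) using the standard algorithm.
FOLLOW(S) starts with {$}.
FIRST(P) = {0}
FIRST(Q) = {1}
FIRST(S) = {1}
FOLLOW(P) = {1}
FOLLOW(Q) = {1}
FOLLOW(S) = {$}
Therefore, FOLLOW(Q) = {1}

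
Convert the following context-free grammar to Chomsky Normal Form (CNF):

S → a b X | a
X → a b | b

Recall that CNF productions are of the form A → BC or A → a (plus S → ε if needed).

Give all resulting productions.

TA → a; TB → b; S → a; X → b; S → TA X0; X0 → TB X; X → TA TB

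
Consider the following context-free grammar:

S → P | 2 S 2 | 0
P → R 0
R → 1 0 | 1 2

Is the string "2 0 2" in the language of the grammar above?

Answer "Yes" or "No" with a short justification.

Yes - a valid derivation exists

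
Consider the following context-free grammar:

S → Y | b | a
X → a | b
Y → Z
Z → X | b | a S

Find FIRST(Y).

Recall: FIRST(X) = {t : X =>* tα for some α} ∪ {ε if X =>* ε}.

We compute FIRST(Y) using the standard algorithm.
FIRST(S) = {a, b}
FIRST(X) = {a, b}
FIRST(Y) = {a, b}
FIRST(Z) = {a, b}
Therefore, FIRST(Y) = {a, b}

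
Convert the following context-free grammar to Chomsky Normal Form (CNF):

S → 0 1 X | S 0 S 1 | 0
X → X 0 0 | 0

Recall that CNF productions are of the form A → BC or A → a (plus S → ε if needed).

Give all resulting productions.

T0 → 0; T1 → 1; S → 0; X → 0; S → T0 X0; X0 → T1 X; S → S X1; X1 → T0 X2; X2 → S T1; X → X X3; X3 → T0 T0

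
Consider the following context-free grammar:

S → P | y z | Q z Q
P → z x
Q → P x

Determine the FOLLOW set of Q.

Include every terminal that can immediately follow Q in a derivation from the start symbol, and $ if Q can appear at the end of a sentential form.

We compute FOLLOW(Q) using the standard algorithm.
FOLLOW(S) starts with {$}.
FIRST(P) = {z}
FIRST(Q) = {z}
FIRST(S) = {y, z}
FOLLOW(P) = {$, x}
FOLLOW(Q) = {$, z}
FOLLOW(S) = {$}
Therefore, FOLLOW(Q) = {$, z}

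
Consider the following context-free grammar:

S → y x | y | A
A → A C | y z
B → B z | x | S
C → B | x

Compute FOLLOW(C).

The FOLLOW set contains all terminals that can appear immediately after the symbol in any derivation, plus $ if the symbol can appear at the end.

We compute FOLLOW(C) using the standard algorithm.
FOLLOW(S) starts with {$}.
FIRST(A) = {y}
FIRST(B) = {x, y}
FIRST(C) = {x, y}
FIRST(S) = {y}
FOLLOW(A) = {$, x, y, z}
FOLLOW(B) = {$, x, y, z}
FOLLOW(C) = {$, x, y, z}
FOLLOW(S) = {$, x, y, z}
Therefore, FOLLOW(C) = {$, x, y, z}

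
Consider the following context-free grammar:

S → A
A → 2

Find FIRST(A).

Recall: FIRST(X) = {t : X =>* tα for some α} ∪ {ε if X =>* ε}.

We compute FIRST(A) using the standard algorithm.
FIRST(A) = {2}
FIRST(S) = {2}
Therefore, FIRST(A) = {2}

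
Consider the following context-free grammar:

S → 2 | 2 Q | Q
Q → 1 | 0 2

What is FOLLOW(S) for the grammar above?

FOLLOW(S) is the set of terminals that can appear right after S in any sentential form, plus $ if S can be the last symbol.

We compute FOLLOW(S) using the standard algorithm.
FOLLOW(S) starts with {$}.
FIRST(Q) = {0, 1}
FIRST(S) = {0, 1, 2}
FOLLOW(Q) = {$}
FOLLOW(S) = {$}
Therefore, FOLLOW(S) = {$}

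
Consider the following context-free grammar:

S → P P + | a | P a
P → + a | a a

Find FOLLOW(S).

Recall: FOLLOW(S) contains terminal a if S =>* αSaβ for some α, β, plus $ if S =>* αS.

We compute FOLLOW(S) using the standard algorithm.
FOLLOW(S) starts with {$}.
FIRST(P) = {+, a}
FIRST(S) = {+, a}
FOLLOW(P) = {+, a}
FOLLOW(S) = {$}
Therefore, FOLLOW(S) = {$}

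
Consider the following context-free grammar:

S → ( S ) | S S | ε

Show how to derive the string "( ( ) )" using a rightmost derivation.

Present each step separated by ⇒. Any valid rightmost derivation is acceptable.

S ⇒ ( S ) ⇒ ( ( S ) ) ⇒ ( ( ) )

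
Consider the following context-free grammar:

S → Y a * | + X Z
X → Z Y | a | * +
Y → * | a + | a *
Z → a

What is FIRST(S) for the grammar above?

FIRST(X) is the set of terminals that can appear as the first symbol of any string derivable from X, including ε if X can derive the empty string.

We compute FIRST(S) using the standard algorithm.
FIRST(S) = {*, +, a}
FIRST(X) = {*, a}
FIRST(Y) = {*, a}
FIRST(Z) = {a}
Therefore, FIRST(S) = {*, +, a}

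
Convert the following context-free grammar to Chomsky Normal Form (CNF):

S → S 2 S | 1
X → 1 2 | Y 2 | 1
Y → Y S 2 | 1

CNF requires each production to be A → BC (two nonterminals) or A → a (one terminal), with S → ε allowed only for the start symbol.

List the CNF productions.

T2 → 2; S → 1; T1 → 1; X → 1; Y → 1; S → S X0; X0 → T2 S; X → T1 T2; X → Y T2; Y → Y X1; X1 → S T2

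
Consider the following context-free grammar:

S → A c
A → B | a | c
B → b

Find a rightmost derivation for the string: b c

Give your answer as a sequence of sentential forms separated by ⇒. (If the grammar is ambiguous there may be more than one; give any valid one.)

S ⇒ A c ⇒ B c ⇒ b c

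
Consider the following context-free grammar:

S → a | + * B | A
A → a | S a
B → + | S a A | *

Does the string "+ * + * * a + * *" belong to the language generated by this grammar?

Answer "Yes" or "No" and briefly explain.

No - no valid derivation exists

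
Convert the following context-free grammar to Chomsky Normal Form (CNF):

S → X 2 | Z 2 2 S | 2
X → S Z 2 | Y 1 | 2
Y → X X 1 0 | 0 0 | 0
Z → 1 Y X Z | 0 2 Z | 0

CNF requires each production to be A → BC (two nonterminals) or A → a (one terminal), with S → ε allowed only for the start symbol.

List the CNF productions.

T2 → 2; S → 2; T1 → 1; X → 2; T0 → 0; Y → 0; Z → 0; S → X T2; S → Z X0; X0 → T2 X1; X1 → T2 S; X → S X2; X2 → Z T2; X → Y T1; Y → X X3; X3 → X X4; X4 → T1 T0; Y → T0 T0; Z → T1 X5; X5 → Y X6; X6 → X Z; Z → T0 X7; X7 → T2 Z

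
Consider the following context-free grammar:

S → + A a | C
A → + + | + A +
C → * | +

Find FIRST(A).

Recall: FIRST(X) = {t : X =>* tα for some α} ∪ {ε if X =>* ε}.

We compute FIRST(A) using the standard algorithm.
FIRST(A) = {+}
FIRST(C) = {*, +}
FIRST(S) = {*, +}
Therefore, FIRST(A) = {+}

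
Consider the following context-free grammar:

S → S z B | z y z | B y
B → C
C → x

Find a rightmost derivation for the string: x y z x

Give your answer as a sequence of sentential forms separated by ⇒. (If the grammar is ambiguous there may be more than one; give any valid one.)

S ⇒ S z B ⇒ S z C ⇒ S z x ⇒ B y z x ⇒ C y z x ⇒ x y z x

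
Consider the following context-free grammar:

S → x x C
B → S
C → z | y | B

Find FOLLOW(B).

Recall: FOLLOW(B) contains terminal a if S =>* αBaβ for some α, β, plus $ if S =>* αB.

We compute FOLLOW(B) using the standard algorithm.
FOLLOW(S) starts with {$}.
FIRST(B) = {x}
FIRST(C) = {x, y, z}
FIRST(S) = {x}
FOLLOW(B) = {$}
FOLLOW(C) = {$}
FOLLOW(S) = {$}
Therefore, FOLLOW(B) = {$}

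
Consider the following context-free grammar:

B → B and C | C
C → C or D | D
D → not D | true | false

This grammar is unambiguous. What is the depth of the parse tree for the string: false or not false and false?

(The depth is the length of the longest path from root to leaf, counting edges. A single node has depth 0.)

5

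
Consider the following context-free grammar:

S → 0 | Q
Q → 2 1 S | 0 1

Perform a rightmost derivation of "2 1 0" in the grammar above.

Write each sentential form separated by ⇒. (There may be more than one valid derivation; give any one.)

S ⇒ Q ⇒ 2 1 S ⇒ 2 1 0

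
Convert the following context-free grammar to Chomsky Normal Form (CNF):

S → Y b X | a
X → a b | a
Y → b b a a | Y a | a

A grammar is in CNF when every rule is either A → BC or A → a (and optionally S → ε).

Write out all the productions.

TB → b; S → a; TA → a; X → a; Y → a; S → Y X0; X0 → TB X; X → TA TB; Y → TB X1; X1 → TB X2; X2 → TA TA; Y → Y TA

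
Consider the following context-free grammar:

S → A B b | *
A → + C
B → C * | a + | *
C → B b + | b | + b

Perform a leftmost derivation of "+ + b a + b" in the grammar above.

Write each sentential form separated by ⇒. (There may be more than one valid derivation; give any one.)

S ⇒ A B b ⇒ + C B b ⇒ + + b B b ⇒ + + b a + b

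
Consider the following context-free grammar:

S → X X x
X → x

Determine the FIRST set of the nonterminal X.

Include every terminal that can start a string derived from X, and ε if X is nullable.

We compute FIRST(X) using the standard algorithm.
FIRST(S) = {x}
FIRST(X) = {x}
Therefore, FIRST(X) = {x}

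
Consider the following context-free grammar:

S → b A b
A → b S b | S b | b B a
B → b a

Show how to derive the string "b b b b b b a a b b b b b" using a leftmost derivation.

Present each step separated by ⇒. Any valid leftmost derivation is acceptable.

S ⇒ b A b ⇒ b b S b b ⇒ b b b A b b b ⇒ b b b S b b b b ⇒ b b b b A b b b b b ⇒ b b b b b B a b b b b b ⇒ b b b b b b a a b b b b b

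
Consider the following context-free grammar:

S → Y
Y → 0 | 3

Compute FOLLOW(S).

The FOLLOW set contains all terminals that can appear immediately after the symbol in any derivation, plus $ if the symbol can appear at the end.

We compute FOLLOW(S) using the standard algorithm.
FOLLOW(S) starts with {$}.
FIRST(S) = {0, 3}
FIRST(Y) = {0, 3}
FOLLOW(S) = {$}
FOLLOW(Y) = {$}
Therefore, FOLLOW(S) = {$}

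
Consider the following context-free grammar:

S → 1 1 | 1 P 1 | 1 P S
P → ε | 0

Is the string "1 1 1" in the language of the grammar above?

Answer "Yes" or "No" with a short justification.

Yes - a valid derivation exists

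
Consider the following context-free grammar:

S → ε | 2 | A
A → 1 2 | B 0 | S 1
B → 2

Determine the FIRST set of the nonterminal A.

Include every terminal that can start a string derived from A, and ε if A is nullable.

We compute FIRST(A) using the standard algorithm.
FIRST(A) = {1, 2}
FIRST(B) = {2}
FIRST(S) = {1, 2, ε}
Therefore, FIRST(A) = {1, 2}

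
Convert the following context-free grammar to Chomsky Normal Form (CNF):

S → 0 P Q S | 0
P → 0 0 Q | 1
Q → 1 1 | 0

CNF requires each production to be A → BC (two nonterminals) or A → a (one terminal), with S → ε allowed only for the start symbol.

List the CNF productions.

T0 → 0; S → 0; P → 1; T1 → 1; Q → 0; S → T0 X0; X0 → P X1; X1 → Q S; P → T0 X2; X2 → T0 Q; Q → T1 T1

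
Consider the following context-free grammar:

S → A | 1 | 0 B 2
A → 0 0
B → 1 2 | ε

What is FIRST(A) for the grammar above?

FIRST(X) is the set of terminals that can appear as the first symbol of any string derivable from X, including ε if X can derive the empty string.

We compute FIRST(A) using the standard algorithm.
FIRST(A) = {0}
FIRST(B) = {1, ε}
FIRST(S) = {0, 1}
Therefore, FIRST(A) = {0}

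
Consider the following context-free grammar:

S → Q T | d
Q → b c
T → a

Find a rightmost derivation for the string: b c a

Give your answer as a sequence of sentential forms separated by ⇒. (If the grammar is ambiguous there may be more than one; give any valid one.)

S ⇒ Q T ⇒ Q a ⇒ b c a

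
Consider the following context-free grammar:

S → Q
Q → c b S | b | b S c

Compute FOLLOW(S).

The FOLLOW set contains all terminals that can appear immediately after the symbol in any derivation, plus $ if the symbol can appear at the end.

We compute FOLLOW(S) using the standard algorithm.
FOLLOW(S) starts with {$}.
FIRST(Q) = {b, c}
FIRST(S) = {b, c}
FOLLOW(Q) = {$, c}
FOLLOW(S) = {$, c}
Therefore, FOLLOW(S) = {$, c}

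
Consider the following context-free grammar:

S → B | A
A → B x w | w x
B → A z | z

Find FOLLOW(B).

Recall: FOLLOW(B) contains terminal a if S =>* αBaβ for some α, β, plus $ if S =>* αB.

We compute FOLLOW(B) using the standard algorithm.
FOLLOW(S) starts with {$}.
FIRST(A) = {w, z}
FIRST(B) = {w, z}
FIRST(S) = {w, z}
FOLLOW(A) = {$, z}
FOLLOW(B) = {$, x}
FOLLOW(S) = {$}
Therefore, FOLLOW(B) = {$, x}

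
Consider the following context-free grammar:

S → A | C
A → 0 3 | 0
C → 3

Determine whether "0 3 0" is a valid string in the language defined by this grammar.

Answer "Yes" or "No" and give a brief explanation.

No - no valid derivation exists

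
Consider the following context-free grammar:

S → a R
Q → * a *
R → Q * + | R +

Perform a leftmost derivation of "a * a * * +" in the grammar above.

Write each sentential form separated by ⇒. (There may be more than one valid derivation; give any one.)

S ⇒ a R ⇒ a Q * + ⇒ a * a * * +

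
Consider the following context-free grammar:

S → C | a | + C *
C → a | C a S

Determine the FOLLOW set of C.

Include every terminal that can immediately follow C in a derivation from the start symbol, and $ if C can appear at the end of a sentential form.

We compute FOLLOW(C) using the standard algorithm.
FOLLOW(S) starts with {$}.
FIRST(C) = {a}
FIRST(S) = {+, a}
FOLLOW(C) = {$, *, a}
FOLLOW(S) = {$, *, a}
Therefore, FOLLOW(C) = {$, *, a}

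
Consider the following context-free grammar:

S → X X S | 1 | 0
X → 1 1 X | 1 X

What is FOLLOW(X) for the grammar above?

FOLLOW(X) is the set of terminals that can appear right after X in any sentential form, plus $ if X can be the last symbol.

We compute FOLLOW(X) using the standard algorithm.
FOLLOW(S) starts with {$}.
FIRST(S) = {0, 1}
FIRST(X) = {1}
FOLLOW(S) = {$}
FOLLOW(X) = {0, 1}
Therefore, FOLLOW(X) = {0, 1}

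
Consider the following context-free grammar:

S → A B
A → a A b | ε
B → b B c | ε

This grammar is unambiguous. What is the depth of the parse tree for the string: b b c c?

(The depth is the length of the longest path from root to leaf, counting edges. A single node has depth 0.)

4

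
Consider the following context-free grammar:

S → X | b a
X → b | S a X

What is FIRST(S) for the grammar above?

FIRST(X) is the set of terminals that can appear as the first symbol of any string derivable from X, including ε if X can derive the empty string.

We compute FIRST(S) using the standard algorithm.
FIRST(S) = {b}
FIRST(X) = {b}
Therefore, FIRST(S) = {b}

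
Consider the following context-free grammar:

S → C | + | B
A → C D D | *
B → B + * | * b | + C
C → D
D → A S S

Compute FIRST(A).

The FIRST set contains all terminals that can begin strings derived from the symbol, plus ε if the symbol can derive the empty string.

We compute FIRST(A) using the standard algorithm.
FIRST(A) = {*}
FIRST(B) = {*, +}
FIRST(C) = {*}
FIRST(D) = {*}
FIRST(S) = {*, +}
Therefore, FIRST(A) = {*}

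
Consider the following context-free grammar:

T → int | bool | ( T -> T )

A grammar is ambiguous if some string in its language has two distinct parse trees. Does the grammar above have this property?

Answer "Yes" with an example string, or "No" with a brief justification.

No - the grammar is unambiguous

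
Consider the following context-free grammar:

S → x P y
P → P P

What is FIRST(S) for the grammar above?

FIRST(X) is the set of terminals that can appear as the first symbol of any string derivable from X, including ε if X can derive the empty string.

We compute FIRST(S) using the standard algorithm.
FIRST(P) = {}
FIRST(S) = {x}
Therefore, FIRST(S) = {x}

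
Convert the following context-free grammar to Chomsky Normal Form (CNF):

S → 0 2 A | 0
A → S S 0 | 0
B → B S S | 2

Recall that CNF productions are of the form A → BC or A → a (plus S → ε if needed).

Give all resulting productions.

T0 → 0; T2 → 2; S → 0; A → 0; B → 2; S → T0 X0; X0 → T2 A; A → S X1; X1 → S T0; B → B X2; X2 → S S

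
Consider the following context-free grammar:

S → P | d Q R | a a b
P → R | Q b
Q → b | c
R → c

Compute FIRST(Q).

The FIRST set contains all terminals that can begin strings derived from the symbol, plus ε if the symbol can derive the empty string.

We compute FIRST(Q) using the standard algorithm.
FIRST(P) = {b, c}
FIRST(Q) = {b, c}
FIRST(R) = {c}
FIRST(S) = {a, b, c, d}
Therefore, FIRST(Q) = {b, c}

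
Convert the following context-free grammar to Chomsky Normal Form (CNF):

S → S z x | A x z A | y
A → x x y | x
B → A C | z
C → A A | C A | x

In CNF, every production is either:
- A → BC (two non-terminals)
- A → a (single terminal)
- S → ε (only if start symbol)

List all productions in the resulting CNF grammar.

TZ → z; TX → x; S → y; TY → y; A → x; B → z; C → x; S → S X0; X0 → TZ TX; S → A X1; X1 → TX X2; X2 → TZ A; A → TX X3; X3 → TX TY; B → A C; C → A A; C → C A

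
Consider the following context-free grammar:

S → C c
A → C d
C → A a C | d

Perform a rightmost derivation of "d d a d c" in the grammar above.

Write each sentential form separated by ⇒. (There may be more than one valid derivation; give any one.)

S ⇒ C c ⇒ A a C c ⇒ A a d c ⇒ C d a d c ⇒ d d a d c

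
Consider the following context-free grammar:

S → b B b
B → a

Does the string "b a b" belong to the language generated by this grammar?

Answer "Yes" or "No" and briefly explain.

Yes - a valid derivation exists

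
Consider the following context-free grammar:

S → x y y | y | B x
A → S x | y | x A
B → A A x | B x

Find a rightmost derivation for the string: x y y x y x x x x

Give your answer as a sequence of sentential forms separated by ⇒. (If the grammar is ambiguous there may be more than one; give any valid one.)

S ⇒ B x ⇒ B x x ⇒ A A x x x ⇒ A S x x x x ⇒ A y x x x x ⇒ S x y x x x x ⇒ x y y x y x x x x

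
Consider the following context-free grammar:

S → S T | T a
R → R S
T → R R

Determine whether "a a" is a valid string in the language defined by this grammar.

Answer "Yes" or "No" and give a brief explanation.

No - no valid derivation exists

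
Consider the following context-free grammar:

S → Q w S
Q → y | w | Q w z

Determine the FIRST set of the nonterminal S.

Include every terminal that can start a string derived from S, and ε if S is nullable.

We compute FIRST(S) using the standard algorithm.
FIRST(Q) = {w, y}
FIRST(S) = {w, y}
Therefore, FIRST(S) = {w, y}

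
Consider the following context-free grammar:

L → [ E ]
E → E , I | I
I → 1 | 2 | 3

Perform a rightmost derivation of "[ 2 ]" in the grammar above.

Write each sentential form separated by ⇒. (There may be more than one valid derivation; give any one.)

L ⇒ [ E ] ⇒ [ I ] ⇒ [ 2 ]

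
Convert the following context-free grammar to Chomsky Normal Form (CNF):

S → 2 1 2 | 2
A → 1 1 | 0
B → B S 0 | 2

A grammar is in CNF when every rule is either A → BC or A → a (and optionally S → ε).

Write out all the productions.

T2 → 2; T1 → 1; S → 2; A → 0; T0 → 0; B → 2; S → T2 X0; X0 → T1 T2; A → T1 T1; B → B X1; X1 → S T0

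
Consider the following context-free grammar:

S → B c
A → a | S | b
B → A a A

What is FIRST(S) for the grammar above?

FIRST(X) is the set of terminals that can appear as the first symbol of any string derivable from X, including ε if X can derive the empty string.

We compute FIRST(S) using the standard algorithm.
FIRST(A) = {a, b}
FIRST(B) = {a, b}
FIRST(S) = {a, b}
Therefore, FIRST(S) = {a, b}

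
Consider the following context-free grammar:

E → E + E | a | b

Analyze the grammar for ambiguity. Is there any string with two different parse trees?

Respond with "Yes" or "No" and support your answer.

Yes - the string 'b + a + a + b' has two distinct parse trees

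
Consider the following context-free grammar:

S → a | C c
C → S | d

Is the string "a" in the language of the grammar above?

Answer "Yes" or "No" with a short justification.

Yes - a valid derivation exists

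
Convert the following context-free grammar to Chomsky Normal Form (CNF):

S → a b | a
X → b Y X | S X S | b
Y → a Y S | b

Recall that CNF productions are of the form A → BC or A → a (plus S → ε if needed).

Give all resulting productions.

TA → a; TB → b; S → a; X → b; Y → b; S → TA TB; X → TB X0; X0 → Y X; X → S X1; X1 → X S; Y → TA X2; X2 → Y S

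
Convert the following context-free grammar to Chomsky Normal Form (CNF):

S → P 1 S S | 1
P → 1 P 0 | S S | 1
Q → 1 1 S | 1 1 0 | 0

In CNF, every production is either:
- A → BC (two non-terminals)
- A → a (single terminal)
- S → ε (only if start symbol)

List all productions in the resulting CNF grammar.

T1 → 1; S → 1; T0 → 0; P → 1; Q → 0; S → P X0; X0 → T1 X1; X1 → S S; P → T1 X2; X2 → P T0; P → S S; Q → T1 X3; X3 → T1 S; Q → T1 X4; X4 → T1 T0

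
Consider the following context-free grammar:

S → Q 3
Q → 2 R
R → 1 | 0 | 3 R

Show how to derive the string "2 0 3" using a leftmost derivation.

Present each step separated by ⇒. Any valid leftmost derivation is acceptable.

S ⇒ Q 3 ⇒ 2 R 3 ⇒ 2 0 3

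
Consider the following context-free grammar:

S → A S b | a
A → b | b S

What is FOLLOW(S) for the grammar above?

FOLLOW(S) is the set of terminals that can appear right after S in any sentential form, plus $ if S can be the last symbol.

We compute FOLLOW(S) using the standard algorithm.
FOLLOW(S) starts with {$}.
FIRST(A) = {b}
FIRST(S) = {a, b}
FOLLOW(A) = {a, b}
FOLLOW(S) = {$, a, b}
Therefore, FOLLOW(S) = {$, a, b}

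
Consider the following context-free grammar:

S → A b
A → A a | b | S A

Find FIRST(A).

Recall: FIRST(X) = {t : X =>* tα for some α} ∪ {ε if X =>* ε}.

We compute FIRST(A) using the standard algorithm.
FIRST(A) = {b}
FIRST(S) = {b}
Therefore, FIRST(A) = {b}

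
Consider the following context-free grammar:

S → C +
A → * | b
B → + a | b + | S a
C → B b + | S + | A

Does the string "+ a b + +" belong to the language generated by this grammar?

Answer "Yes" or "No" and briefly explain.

Yes - a valid derivation exists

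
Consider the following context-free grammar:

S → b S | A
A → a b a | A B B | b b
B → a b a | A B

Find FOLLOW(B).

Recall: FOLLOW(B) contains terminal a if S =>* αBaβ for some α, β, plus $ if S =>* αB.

We compute FOLLOW(B) using the standard algorithm.
FOLLOW(S) starts with {$}.
FIRST(A) = {a, b}
FIRST(B) = {a, b}
FIRST(S) = {a, b}
FOLLOW(A) = {$, a, b}
FOLLOW(B) = {$, a, b}
FOLLOW(S) = {$}
Therefore, FOLLOW(B) = {$, a, b}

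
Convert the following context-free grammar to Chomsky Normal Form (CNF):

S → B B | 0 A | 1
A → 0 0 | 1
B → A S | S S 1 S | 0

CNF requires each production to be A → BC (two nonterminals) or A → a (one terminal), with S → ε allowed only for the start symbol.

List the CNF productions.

T0 → 0; S → 1; A → 1; T1 → 1; B → 0; S → B B; S → T0 A; A → T0 T0; B → A S; B → S X0; X0 → S X1; X1 → T1 S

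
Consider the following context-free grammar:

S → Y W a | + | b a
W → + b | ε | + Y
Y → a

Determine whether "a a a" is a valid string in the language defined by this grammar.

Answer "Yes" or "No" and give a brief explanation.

No - no valid derivation exists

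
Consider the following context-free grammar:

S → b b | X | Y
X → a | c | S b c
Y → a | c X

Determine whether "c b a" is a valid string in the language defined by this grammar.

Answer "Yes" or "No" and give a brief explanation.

No - no valid derivation exists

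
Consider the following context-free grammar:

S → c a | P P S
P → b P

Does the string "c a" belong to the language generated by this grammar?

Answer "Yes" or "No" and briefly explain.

Yes - a valid derivation exists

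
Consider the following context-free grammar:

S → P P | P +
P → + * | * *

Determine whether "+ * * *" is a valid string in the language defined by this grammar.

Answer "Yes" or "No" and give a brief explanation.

Yes - a valid derivation exists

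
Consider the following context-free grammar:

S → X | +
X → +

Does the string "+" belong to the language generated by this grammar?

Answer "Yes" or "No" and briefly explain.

Yes - a valid derivation exists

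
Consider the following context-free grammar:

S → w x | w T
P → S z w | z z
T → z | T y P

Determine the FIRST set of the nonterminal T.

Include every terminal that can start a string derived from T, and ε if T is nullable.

We compute FIRST(T) using the standard algorithm.
FIRST(P) = {w, z}
FIRST(S) = {w}
FIRST(T) = {z}
Therefore, FIRST(T) = {z}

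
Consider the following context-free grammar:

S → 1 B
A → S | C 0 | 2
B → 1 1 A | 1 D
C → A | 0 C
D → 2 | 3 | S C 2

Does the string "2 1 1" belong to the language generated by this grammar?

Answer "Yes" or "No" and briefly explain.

No - no valid derivation exists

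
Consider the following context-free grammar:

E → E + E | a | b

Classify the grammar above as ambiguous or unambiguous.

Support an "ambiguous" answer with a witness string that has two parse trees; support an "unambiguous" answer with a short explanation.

Ambiguous - the string 'a + b + a + a + b + b' has two distinct parse trees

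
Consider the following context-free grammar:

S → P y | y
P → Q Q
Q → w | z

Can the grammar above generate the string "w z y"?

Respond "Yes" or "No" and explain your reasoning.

Yes - a valid derivation exists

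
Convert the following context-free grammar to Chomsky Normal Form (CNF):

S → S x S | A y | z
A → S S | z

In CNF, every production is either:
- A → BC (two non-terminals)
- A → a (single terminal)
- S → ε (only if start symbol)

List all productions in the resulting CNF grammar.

TX → x; TY → y; S → z; A → z; S → S X0; X0 → TX S; S → A TY; A → S S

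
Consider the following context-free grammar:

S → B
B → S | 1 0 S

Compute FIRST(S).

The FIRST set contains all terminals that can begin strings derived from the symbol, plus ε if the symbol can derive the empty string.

We compute FIRST(S) using the standard algorithm.
FIRST(B) = {1}
FIRST(S) = {1}
Therefore, FIRST(S) = {1}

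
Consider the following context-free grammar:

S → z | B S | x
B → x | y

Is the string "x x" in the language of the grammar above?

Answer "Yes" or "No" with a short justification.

Yes - a valid derivation exists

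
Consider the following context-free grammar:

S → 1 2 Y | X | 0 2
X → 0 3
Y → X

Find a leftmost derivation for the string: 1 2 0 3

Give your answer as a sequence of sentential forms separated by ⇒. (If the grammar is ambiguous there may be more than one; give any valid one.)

S ⇒ 1 2 Y ⇒ 1 2 X ⇒ 1 2 0 3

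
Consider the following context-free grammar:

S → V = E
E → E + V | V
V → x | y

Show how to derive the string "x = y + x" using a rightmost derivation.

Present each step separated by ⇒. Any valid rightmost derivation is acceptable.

S ⇒ V = E ⇒ V = E + V ⇒ V = E + x ⇒ V = V + x ⇒ V = y + x ⇒ x = y + x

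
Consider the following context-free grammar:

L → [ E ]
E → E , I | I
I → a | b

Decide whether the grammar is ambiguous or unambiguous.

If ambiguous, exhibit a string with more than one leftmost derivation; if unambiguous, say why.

Unambiguous - every string in the language has a unique leftmost derivation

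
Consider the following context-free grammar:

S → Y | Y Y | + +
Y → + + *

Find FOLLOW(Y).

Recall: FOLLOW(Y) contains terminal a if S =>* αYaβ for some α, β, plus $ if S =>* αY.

We compute FOLLOW(Y) using the standard algorithm.
FOLLOW(S) starts with {$}.
FIRST(S) = {+}
FIRST(Y) = {+}
FOLLOW(S) = {$}
FOLLOW(Y) = {$, +}
Therefore, FOLLOW(Y) = {$, +}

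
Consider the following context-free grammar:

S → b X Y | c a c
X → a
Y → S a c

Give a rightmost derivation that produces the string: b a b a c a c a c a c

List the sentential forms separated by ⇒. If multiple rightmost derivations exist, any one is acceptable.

S ⇒ b X Y ⇒ b X S a c ⇒ b X b X Y a c ⇒ b X b X S a c a c ⇒ b X b X c a c a c a c ⇒ b X b a c a c a c a c ⇒ b a b a c a c a c a c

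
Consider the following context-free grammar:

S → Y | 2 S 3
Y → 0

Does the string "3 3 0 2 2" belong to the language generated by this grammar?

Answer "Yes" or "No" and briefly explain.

No - no valid derivation exists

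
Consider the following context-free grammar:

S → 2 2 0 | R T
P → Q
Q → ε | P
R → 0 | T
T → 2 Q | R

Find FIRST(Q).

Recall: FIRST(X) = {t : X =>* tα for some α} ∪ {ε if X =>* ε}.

We compute FIRST(Q) using the standard algorithm.
FIRST(P) = {ε}
FIRST(Q) = {ε}
FIRST(R) = {0, 2}
FIRST(S) = {0, 2}
FIRST(T) = {0, 2}
Therefore, FIRST(Q) = {ε}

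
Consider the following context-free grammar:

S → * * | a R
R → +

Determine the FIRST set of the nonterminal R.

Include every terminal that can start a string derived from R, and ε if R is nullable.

We compute FIRST(R) using the standard algorithm.
FIRST(R) = {+}
FIRST(S) = {*, a}
Therefore, FIRST(R) = {+}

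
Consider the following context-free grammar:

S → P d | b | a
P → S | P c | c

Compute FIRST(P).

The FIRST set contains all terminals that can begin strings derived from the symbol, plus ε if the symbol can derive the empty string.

We compute FIRST(P) using the standard algorithm.
FIRST(P) = {a, b, c}
FIRST(S) = {a, b, c}
Therefore, FIRST(P) = {a, b, c}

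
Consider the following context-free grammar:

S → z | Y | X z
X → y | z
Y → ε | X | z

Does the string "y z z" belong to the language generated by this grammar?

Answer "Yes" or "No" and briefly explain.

No - no valid derivation exists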